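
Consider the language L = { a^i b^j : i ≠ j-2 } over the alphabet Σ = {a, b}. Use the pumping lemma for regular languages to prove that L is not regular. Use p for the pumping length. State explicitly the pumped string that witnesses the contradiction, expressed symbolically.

Assume L is regular; let p be its pumping constant.
Choose w = a^p b^{p+p!+2}. Since p ≠ (p+p!+2)-2 = p+p!, w ∈ L; and |w| ≥ p.
The pumping lemma gives a decomposition w = xyz where |xy| ≤ p and |y| > 0.
The first p characters of w are a's, so xy (and hence y) consists only of a's. Write y = a^k, 1 ≤ k ≤ p.
Since 1 ≤ k ≤ p, k divides p!; set t = 1 + p!/k. Then xy^t z has p + (p!/k)·k = p + p! copies of a. Now the a-count is p+p! and (b-count)-2 = (p+p!+2)-2 = p+p!, so i ≠ j-2 fails. So xy^t z = a^{p+p!} b^{p+p!+2} ∉ L.
This contradicts the pumping lemma, so L is not regular.

a^{p+p!} b^{p+p!+2}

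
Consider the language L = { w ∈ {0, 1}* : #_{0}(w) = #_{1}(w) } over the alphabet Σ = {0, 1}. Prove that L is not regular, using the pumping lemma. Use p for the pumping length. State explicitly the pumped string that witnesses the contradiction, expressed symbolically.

0^{p+k} 1^p

Assume L is regular; let p be its pumping constant.
Choose w = 0^p 1^p ∈ L with |w| = 2p ≥ p.
The pumping lemma gives a decomposition w = xyz where |xy| ≤ p and y is nonempty.
Because |xy| ≤ p and w begins with p copies of 0, we have y = 0^k with 1 ≤ k ≤ p.
Pump with i = 2: xy^2z = 0^{p+k} 1^p has p+k occurrences of 0 but only p of 1. Since k ≥ 1 the counts differ, so xy^2z ∉ L.
Contradiction. Therefore L is not regular.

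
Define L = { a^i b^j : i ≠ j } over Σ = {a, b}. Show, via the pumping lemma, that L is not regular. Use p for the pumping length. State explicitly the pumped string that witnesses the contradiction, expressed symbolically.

a^{p+p!} b^{p+p!}

Assume L is regular. Let p be the pumping length given by the pumping lemma.
Choose w = a^p b^{p+p!}. Since p ≠ p+p!, w ∈ L; and |w| ≥ p.
Write w = xyz as guaranteed by the lemma, with |xy| ≤ p and y is nonempty.
Since the first p symbols of w are all a's and |xy| ≤ p, y lies entirely in the leading a-block: y = a^k for some k with 1 ≤ k ≤ p.
Since 1 ≤ k ≤ p, k divides p!; set t = 1 + p!/k. Then xy^t z has p + (p!/k)·k = p + p! copies of a. Now the a-count equals the b-count, so i ≠ j fails. So xy^t z = a^{p+p!} b^{p+p!} ∉ L.
This is a contradiction; hence L is not regular.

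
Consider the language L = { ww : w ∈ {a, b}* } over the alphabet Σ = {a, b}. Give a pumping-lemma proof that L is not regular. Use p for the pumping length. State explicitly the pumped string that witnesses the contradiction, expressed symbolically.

a^{p+k} b^p a^p b^p

Suppose for contradiction that L is regular, and let p be the pumping length.
Take w = a^p b^p a^p b^p = uu where u = a^pb^p; then w ∈ L and |w| = 4p ≥ p.
By the pumping lemma, w = xyz with |xy| ≤ p and |y| > 0.
Since the first p symbols of w are all a's and |xy| ≤ p, y lies entirely in the leading a-block: y = a^k for some k with 1 ≤ k ≤ p.
Pump with i = 2: xy^2z = a^{p+k} b^p a^p b^p, of length 4p+k. Suppose this equals vv. The string starts with a and ends with b, so v does too; thus the boundary between the two copies of v is a b→a transition. There is exactly one such transition, at position 2p+k, so |v| = 2p+k and |vv| = 4p+2k ≠ 4p+k since k ≥ 1. So xy^2z ∉ L.
This contradicts the pumping lemma, so L is not regular.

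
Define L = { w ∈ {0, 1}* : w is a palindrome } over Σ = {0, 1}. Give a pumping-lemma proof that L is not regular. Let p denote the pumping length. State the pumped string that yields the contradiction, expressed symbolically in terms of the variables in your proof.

0^{p+k} 1 0^p

Suppose for contradiction that L is regular, and let p be the pumping length.
Take w = 0^p 1 0^p, a palindrome of length 2p+1 ≥ p.
By the pumping lemma, w = xyz with |xy| ≤ p and |y| > 0.
Since the first p symbols of w are all 0's and |xy| ≤ p, y lies entirely in the leading 0-block: y = 0^k for some k with 1 ≤ k ≤ p.
Pump with i = 2: xy^2z = 0^{p+k} 1 0^p. Its reverse is 0^p 1 0^{p+k}, which differs from xy^2z since k ≥ 1. So xy^2z is not a palindrome and xy^2z ∉ L.
This contradicts the pumping lemma, so L is not regular.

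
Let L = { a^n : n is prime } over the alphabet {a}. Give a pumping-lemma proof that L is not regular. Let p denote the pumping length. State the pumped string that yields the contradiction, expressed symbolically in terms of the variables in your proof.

a^{q(1+k)}

Assume L is regular. Let p be the pumping length given by the pumping lemma.
Let q be a prime with q ≥ p+2 (infinitely many primes exist), and take w = a^q ∈ L with |w| = q ≥ p.
The pumping lemma gives a decomposition w = xyz where |xy| ≤ p and y is nonempty.
Then y = a^k for some k with 1 ≤ k ≤ p.
Since 1 ≤ k ≤ p, |xz| = q-k. Pump with i = q+1: |xy^{q+1}z| = (q-k)+(q+1)k = q+qk = q(1+k), which is composite (both factors ≥ 2). So xy^{q+1}z = a^{q(1+k)} ∉ L.
This is a contradiction; hence L is not regular.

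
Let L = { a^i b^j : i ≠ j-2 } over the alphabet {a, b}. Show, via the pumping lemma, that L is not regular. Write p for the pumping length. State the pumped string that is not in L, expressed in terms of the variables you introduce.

Assume L is regular; let p be its pumping constant.
Choose w = a^p b^{p+p!+2}. Since p ≠ (p+p!+2)-2 = p+p!, w ∈ L; and |w| ≥ p.
The pumping lemma gives a decomposition w = xyz where |xy| ≤ p and |y| > 0.
Since the first p symbols of w are all a's and |xy| ≤ p, y lies entirely in the leading a-block: y = a^k for some k with 1 ≤ k ≤ p.
Since 1 ≤ k ≤ p, k divides p!; set t = 1 + p!/k. Then xy^t z has p + (p!/k)·k = p + p! copies of a. Now the a-count is p+p! and (b-count)-2 = (p+p!+2)-2 = p+p!, so i ≠ j-2 fails. So xy^t z = a^{p+p!} b^{p+p!+2} ∉ L.
Contradiction. Therefore L is not regular.

a^{p+p!} b^{p+p!+2}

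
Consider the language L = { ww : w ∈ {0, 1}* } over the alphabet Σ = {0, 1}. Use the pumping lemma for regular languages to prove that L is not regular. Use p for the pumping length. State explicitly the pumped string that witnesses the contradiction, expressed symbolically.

0^{p+k} 1^p 0^p 1^p

Assume L is regular; let p be its pumping constant.
Take w = 0^p 1^p 0^p 1^p = uu where u = 0^p1^p; then w ∈ L and |w| = 4p ≥ p.
Write w = xyz as guaranteed by the lemma, with |xy| ≤ p and |y| > 0.
Because |xy| ≤ p and w begins with p copies of 0, we have y = 0^k with 1 ≤ k ≤ p.
Pump with i = 2: xy^2z = 0^{p+k} 1^p 0^p 1^p, of length 4p+k. Suppose this equals vv. The string starts with 0 and ends with 1, so v does too; thus the boundary between the two copies of v is a 1→0 transition. There is exactly one such transition, at position 2p+k, so |v| = 2p+k and |vv| = 4p+2k ≠ 4p+k since k ≥ 1. So xy^2z ∉ L.
Contradiction. Therefore L is not regular.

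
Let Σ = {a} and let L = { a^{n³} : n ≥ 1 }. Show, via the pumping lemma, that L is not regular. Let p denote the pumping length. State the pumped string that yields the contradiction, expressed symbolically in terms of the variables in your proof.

Assume L is regular. Let p be the pumping length given by the pumping lemma.
Take w = a^{p³} ∈ L with |w| = p³ ≥ p.
The pumping lemma gives a decomposition w = xyz where |xy| ≤ p and |y| ≥ 1.
Then y = a^k for some k with 1 ≤ k ≤ p.
Pump with i = 2: xy^2z = a^{p³+k}. Since 1 ≤ k ≤ p, p³ < p³+k ≤ p³+p < p³+3p²+3p+1 = (p+1)³, so p³+k is not a perfect cube. So xy^2z ∉ L.
This contradicts the pumping lemma, so L is not regular.

a^{p³+k}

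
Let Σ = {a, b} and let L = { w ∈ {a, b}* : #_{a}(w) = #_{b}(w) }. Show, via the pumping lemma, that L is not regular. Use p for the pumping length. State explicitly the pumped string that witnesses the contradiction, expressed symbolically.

Suppose for contradiction that L is regular, and let p be the pumping length.
Choose w = a^p b^p ∈ L with |w| = 2p ≥ p.
Write w = xyz as guaranteed by the lemma, with |xy| ≤ p and y is nonempty.
The first p characters of w are a's, so xy (and hence y) consists only of a's. Write y = a^k, 1 ≤ k ≤ p.
Pump with i = 2: xy^2z = a^{p+k} b^p has p+k occurrences of a but only p of b. Since k ≥ 1 the counts differ, so xy^2z ∉ L.
Contradiction. Therefore L is not regular.

a^{p+k} b^p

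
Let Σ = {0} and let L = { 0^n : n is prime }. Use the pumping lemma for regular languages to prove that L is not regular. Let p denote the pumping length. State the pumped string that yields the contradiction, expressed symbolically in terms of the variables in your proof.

0^{q(1+k)}

Suppose for contradiction that L is regular, and let p be the pumping length.
Let q be a prime with q ≥ p+2 (infinitely many primes exist), and take w = 0^q ∈ L with |w| = q ≥ p.
Write w = xyz as guaranteed by the lemma, with |xy| ≤ p and y is nonempty.
Then y = 0^k for some k with 1 ≤ k ≤ p.
Since 1 ≤ k ≤ p, |xz| = q-k. Pump with i = q+1: |xy^{q+1}z| = (q-k)+(q+1)k = q+qk = q(1+k), which is composite (both factors ≥ 2). So xy^{q+1}z = 0^{q(1+k)} ∉ L.
This is a contradiction; hence L is not regular.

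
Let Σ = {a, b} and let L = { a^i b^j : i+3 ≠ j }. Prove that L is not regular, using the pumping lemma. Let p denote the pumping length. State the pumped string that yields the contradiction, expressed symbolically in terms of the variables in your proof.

Assume L is regular. Let p be the pumping length given by the pumping lemma.
Choose w = a^p b^{p+p!+3}. Since p ≠ (p+p!+3)-3 = p+p!, w ∈ L; and |w| ≥ p.
The pumping lemma gives a decomposition w = xyz where |xy| ≤ p and |y| ≥ 1.
Since the first p symbols of w are all a's and |xy| ≤ p, y lies entirely in the leading a-block: y = a^k for some k with 1 ≤ k ≤ p.
Since 1 ≤ k ≤ p, k divides p!; set t = 1 + p!/k. Then xy^t z has p + (p!/k)·k = p + p! copies of a. Now the a-count is p+p! and (b-count)-3 = (p+p!+3)-3 = p+p!, so i+3 ≠ j fails. So xy^t z = a^{p+p!} b^{p+p!+3} ∉ L.
This is a contradiction; hence L is not regular.

a^{p+p!} b^{p+p!+3}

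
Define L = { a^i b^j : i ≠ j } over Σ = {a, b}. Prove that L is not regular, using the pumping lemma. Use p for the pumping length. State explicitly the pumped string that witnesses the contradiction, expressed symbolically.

Assume L is regular. Let p be the pumping length given by the pumping lemma.
Choose w = a^p b^{p+p!}. Since p ≠ p+p!, w ∈ L; and |w| ≥ p.
Write w = xyz as guaranteed by the lemma, with |xy| ≤ p and |y| > 0.
Since the first p symbols of w are all a's and |xy| ≤ p, y lies entirely in the leading a-block: y = a^k for some k with 1 ≤ k ≤ p.
Since 1 ≤ k ≤ p, k divides p!; set t = 1 + p!/k. Then xy^t z has p + (p!/k)·k = p + p! copies of a. Now the a-count equals the b-count, so i ≠ j fails. So xy^t z = a^{p+p!} b^{p+p!} ∉ L.
Contradiction. Therefore L is not regular.

a^{p+p!} b^{p+p!}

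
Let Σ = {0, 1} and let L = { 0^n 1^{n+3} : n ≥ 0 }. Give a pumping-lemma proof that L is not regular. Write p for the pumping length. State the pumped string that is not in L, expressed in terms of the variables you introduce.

Assume L is regular; let p be its pumping constant.
Let w = 0^p 1^{p+3} ∈ L; note |w| = 2p+3 ≥ p.
The pumping lemma gives a decomposition w = xyz where |xy| ≤ p and |y| ≥ 1.
Because |xy| ≤ p and w begins with p copies of 0, we have y = 0^k with 1 ≤ k ≤ p.
Pump with i = 2: xy^2z = 0^{p+k} 1^{p+3}. For this to lie in L we would need p+3 = (p+k)+3, which forces k = 0. But k ≥ 1, so xy^2z ∉ L.
This contradicts the pumping lemma, so L is not regular.

0^{p+k} 1^{p+3}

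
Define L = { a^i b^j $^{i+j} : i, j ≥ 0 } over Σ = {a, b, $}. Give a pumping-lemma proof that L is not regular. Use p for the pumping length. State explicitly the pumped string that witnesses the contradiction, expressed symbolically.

a^{p+k} b^p $^{2p}

Assume L is regular; let p be its pumping constant.
Take w = a^p b^p $^{2p} ∈ L (with i=j=p, i+j=2p), |w| = 4p ≥ p.
By the pumping lemma, w = xyz with |xy| ≤ p and |y| ≥ 1.
Because |xy| ≤ p and w begins with p copies of a, we have y = a^k with 1 ≤ k ≤ p.
Consider xy^2z = a^{p+k} b^p $^{2p}. Now the a- and b-counts sum to 2p+k, but the $-count is 2p ≠ 2p+k. So xy^2z ∉ L.
Contradiction. Therefore L is not regular.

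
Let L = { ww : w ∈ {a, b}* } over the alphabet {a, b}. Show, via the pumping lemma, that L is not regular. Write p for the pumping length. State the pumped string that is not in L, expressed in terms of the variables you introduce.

Toward a contradiction, assume L is regular with pumping length p.
Take w = a^p b^p a^p b^p = uu where u = a^pb^p; then w ∈ L and |w| = 4p ≥ p.
The pumping lemma gives a decomposition w = xyz where |xy| ≤ p and |y| > 0.
Since the first p symbols of w are all a's and |xy| ≤ p, y lies entirely in the leading a-block: y = a^k for some k with 1 ≤ k ≤ p.
Pump with i = 2: xy^2z = a^{p+k} b^p a^p b^p, of length 4p+k. Suppose this equals vv. The string starts with a and ends with b, so v does too; thus the boundary between the two copies of v is a b→a transition. There is exactly one such transition, at position 2p+k, so |v| = 2p+k and |vv| = 4p+2k ≠ 4p+k since k ≥ 1. So xy^2z ∉ L.
Contradiction. Therefore L is not regular.

a^{p+k} b^p a^p b^p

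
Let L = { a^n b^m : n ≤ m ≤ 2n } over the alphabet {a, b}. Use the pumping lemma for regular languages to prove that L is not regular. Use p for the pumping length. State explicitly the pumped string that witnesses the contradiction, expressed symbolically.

a^{p+k} b^p

Toward a contradiction, assume L is regular with pumping length p.
Take w = a^p b^p ∈ L (since p ≤ p ≤ 2p), with |w| = 2p ≥ p.
Write w = xyz as guaranteed by the lemma, with |xy| ≤ p and |y| ≥ 1.
Since the first p symbols of w are all a's and |xy| ≤ p, y lies entirely in the leading a-block: y = a^k for some k with 1 ≤ k ≤ p.
Pump with i = 2: xy^2z = a^{p+k} b^p. Now n = p+k > p = m, so the condition n ≤ m fails. Thus xy^2z ∉ L.
Contradiction. Therefore L is not regular.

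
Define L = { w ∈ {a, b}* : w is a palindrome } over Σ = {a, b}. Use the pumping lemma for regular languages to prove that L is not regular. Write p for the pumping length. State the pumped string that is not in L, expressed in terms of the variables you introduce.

a^{p+k} b a^p

Toward a contradiction, assume L is regular with pumping length p.
Take w = a^p b a^p, a palindrome of length 2p+1 ≥ p.
By the pumping lemma, w = xyz with |xy| ≤ p and y is nonempty.
Because |xy| ≤ p and w begins with p copies of a, we have y = a^k with 1 ≤ k ≤ p.
Pump with i = 2: xy^2z = a^{p+k} b a^p. Its reverse is a^p b a^{p+k}, which differs from xy^2z since k ≥ 1. So xy^2z is not a palindrome and xy^2z ∉ L.
This is a contradiction; hence L is not regular.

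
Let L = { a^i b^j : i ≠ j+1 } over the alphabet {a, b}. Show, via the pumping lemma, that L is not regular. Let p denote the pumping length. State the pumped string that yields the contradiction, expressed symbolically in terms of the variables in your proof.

a^{p+p!} b^{p+p!-1}

Assume L is regular. Let p be the pumping length given by the pumping lemma.
Choose w = a^p b^{p+p!-1}. Since p ≠ (p+p!-1)+1 = p+p!, w ∈ L; and |w| ≥ p.
Write w = xyz as guaranteed by the lemma, with |xy| ≤ p and |y| ≥ 1.
Because |xy| ≤ p and w begins with p copies of a, we have y = a^k with 1 ≤ k ≤ p.
Since 1 ≤ k ≤ p, k divides p!; set t = 1 + p!/k. Then xy^t z has p + (p!/k)·k = p + p! copies of a. Now the a-count is p+p! and (b-count)+1 = (p+p!-1)+1 = p+p!, so i ≠ j+1 fails. So xy^t z = a^{p+p!} b^{p+p!-1} ∉ L.
This is a contradiction; hence L is not regular.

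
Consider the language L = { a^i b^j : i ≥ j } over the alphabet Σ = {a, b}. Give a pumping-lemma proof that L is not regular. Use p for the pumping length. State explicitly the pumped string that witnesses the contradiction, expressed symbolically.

Assume L is regular. Let p be the pumping length given by the pumping lemma.
Choose w = a^p b^p ∈ L, with |w| = 2p ≥ p.
By the pumping lemma, w = xyz with |xy| ≤ p and |y| ≥ 1.
Because |xy| ≤ p and w begins with p copies of a, we have y = a^k with 1 ≤ k ≤ p.
Consider xy^0z = xz = a^{p-k} b^p. Since k ≥ 1, the a-count p-k is less than p, so i ≥ j fails; thus xz ∉ L.
This is a contradiction; hence L is not regular.

a^{p-k} b^p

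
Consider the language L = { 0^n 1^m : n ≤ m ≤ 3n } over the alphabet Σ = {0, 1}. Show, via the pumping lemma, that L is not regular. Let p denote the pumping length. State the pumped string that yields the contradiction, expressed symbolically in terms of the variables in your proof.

Toward a contradiction, assume L is regular with pumping length p.
Take w = 0^p 1^p ∈ L (since p ≤ p ≤ 3p), with |w| = 2p ≥ p.
By the pumping lemma, w = xyz with |xy| ≤ p and |y| > 0.
The first p characters of w are 0's, so xy (and hence y) consists only of 0's. Write y = 0^k, 1 ≤ k ≤ p.
Pump with i = 2: xy^2z = 0^{p+k} 1^p. Now n = p+k > p = m, so the condition n ≤ m fails. Thus xy^2z ∉ L.
This is a contradiction; hence L is not regular.

0^{p+k} 1^p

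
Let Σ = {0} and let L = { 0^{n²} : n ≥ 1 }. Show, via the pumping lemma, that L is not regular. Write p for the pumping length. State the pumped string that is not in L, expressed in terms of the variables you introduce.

0^{p²+k}

Assume L is regular; let p be its pumping constant.
Take w = 0^{p²} ∈ L with |w| = p² ≥ p.
The pumping lemma gives a decomposition w = xyz where |xy| ≤ p and |y| > 0.
Then y = 0^k for some k with 1 ≤ k ≤ p.
Pump with i = 2: xy^2z = 0^{p²+k}. Since 1 ≤ k ≤ p, p² < p²+k ≤ p²+p < (p+1)², so p²+k lies strictly between consecutive squares and is not a perfect square. So xy^2z ∉ L.
Contradiction. Therefore L is not regular.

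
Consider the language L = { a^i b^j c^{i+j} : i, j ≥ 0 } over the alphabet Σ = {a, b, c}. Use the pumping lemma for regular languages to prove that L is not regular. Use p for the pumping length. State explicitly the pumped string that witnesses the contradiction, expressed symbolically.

a^{p+k} b^p c^{2p}

Suppose for contradiction that L is regular, and let p be the pumping length.
Take w = a^p b^p c^{2p} ∈ L (with i=j=p, i+j=2p), |w| = 4p ≥ p.
The pumping lemma gives a decomposition w = xyz where |xy| ≤ p and y is nonempty.
The first p characters of w are a's, so xy (and hence y) consists only of a's. Write y = a^k, 1 ≤ k ≤ p.
Consider xy^2z = a^{p+k} b^p c^{2p}. Now the a- and b-counts sum to 2p+k, but the c-count is 2p ≠ 2p+k. So xy^2z ∉ L.
This contradicts the pumping lemma, so L is not regular.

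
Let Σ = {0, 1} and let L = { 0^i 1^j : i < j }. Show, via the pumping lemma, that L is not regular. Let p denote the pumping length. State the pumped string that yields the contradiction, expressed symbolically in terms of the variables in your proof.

0^{p+k} 1^{p+1}

Toward a contradiction, assume L is regular with pumping length p.
Choose w = 0^p 1^{p+1} ∈ L, with |w| = 2p+1 ≥ p.
The pumping lemma gives a decomposition w = xyz where |xy| ≤ p and |y| > 0.
Because |xy| ≤ p and w begins with p copies of 0, we have y = 0^k with 1 ≤ k ≤ p.
Consider xy^2z = 0^{p+k} 1^{p+1}. Since k ≥ 1, the 0-count p+k is at least p+1, so i < j fails; thus xy^2z ∉ L.
Contradiction. Therefore L is not regular.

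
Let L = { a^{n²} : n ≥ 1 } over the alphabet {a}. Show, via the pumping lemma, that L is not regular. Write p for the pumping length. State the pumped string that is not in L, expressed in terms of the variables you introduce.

a^{p²+k}

Assume L is regular; let p be its pumping constant.
Take w = a^{p²} ∈ L with |w| = p² ≥ p.
The pumping lemma gives a decomposition w = xyz where |xy| ≤ p and |y| ≥ 1.
Then y = a^k for some k with 1 ≤ k ≤ p.
Pump with i = 2: xy^2z = a^{p²+k}. Since 1 ≤ k ≤ p, p² < p²+k ≤ p²+p < (p+1)², so p²+k lies strictly between consecutive squares and is not a perfect square. So xy^2z ∉ L.
This contradicts the pumping lemma, so L is not regular.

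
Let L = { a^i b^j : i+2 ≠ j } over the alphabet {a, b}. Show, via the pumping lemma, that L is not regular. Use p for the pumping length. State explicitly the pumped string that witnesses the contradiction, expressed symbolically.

Assume L is regular. Let p be the pumping length given by the pumping lemma.
Choose w = a^p b^{p+p!+2}. Since p ≠ (p+p!+2)-2 = p+p!, w ∈ L; and |w| ≥ p.
By the pumping lemma, w = xyz with |xy| ≤ p and |y| ≥ 1.
Since the first p symbols of w are all a's and |xy| ≤ p, y lies entirely in the leading a-block: y = a^k for some k with 1 ≤ k ≤ p.
Since 1 ≤ k ≤ p, k divides p!; set t = 1 + p!/k. Then xy^t z has p + (p!/k)·k = p + p! copies of a. Now the a-count is p+p! and (b-count)-2 = (p+p!+2)-2 = p+p!, so i+2 ≠ j fails. So xy^t z = a^{p+p!} b^{p+p!+2} ∉ L.
This is a contradiction; hence L is not regular.

a^{p+p!} b^{p+p!+2}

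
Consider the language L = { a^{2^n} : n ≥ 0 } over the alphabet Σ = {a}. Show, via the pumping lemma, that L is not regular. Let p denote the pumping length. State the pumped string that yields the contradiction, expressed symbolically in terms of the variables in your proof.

Assume L is regular; let p be its pumping constant.
Take w = a^{2^p} ∈ L with |w| = 2^p ≥ p.
The pumping lemma gives a decomposition w = xyz where |xy| ≤ p and y is nonempty.
Then y = a^k for some k with 1 ≤ k ≤ p.
Pump with i = 2: xy^2z = a^{2^p+k}. Since 1 ≤ k ≤ p < 2^p, we have 2^p < 2^p+k < 2^{p+1}, so 2^p+k is not a power of 2. So xy^2z ∉ L.
Contradiction. Therefore L is not regular.

a^{2^p+k}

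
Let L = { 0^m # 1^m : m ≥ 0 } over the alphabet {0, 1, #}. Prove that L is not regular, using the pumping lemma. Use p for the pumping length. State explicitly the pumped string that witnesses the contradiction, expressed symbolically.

Assume L is regular. Let p be the pumping length given by the pumping lemma.
Take w = 0^p # 1^p ∈ L with |w| = 2p+1 ≥ p.
Write w = xyz as guaranteed by the lemma, with |xy| ≤ p and y is nonempty.
Since the first p symbols of w are all 0's and |xy| ≤ p, y lies entirely in the leading 0-block: y = 0^k for some k with 1 ≤ k ≤ p.
Pump with i = 2: xy^2z = 0^{p+k} # 1^p, which would require p+k = p. But k ≥ 1, so xy^2z ∉ L.
Contradiction. Therefore L is not regular.

0^{p+k} # 1^p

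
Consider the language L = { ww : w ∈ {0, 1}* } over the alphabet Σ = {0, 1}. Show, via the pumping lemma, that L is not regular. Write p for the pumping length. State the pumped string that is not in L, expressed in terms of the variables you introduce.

0^{p+k} 1^p 0^p 1^p

Assume L is regular; let p be its pumping constant.
Take w = 0^p 1^p 0^p 1^p = uu where u = 0^p1^p; then w ∈ L and |w| = 4p ≥ p.
Write w = xyz as guaranteed by the lemma, with |xy| ≤ p and |y| ≥ 1.
Because |xy| ≤ p and w begins with p copies of 0, we have y = 0^k with 1 ≤ k ≤ p.
Pump with i = 2: xy^2z = 0^{p+k} 1^p 0^p 1^p, of length 4p+k. Suppose this equals vv. The string starts with 0 and ends with 1, so v does too; thus the boundary between the two copies of v is a 1→0 transition. There is exactly one such transition, at position 2p+k, so |v| = 2p+k and |vv| = 4p+2k ≠ 4p+k since k ≥ 1. So xy^2z ∉ L.
This is a contradiction; hence L is not regular.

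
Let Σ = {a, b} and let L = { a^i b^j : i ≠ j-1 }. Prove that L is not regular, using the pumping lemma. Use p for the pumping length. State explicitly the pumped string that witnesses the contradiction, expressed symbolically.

Suppose for contradiction that L is regular, and let p be the pumping length.
Choose w = a^p b^{p+p!+1}. Since p ≠ (p+p!+1)-1 = p+p!, w ∈ L; and |w| ≥ p.
The pumping lemma gives a decomposition w = xyz where |xy| ≤ p and |y| > 0.
Since the first p symbols of w are all a's and |xy| ≤ p, y lies entirely in the leading a-block: y = a^k for some k with 1 ≤ k ≤ p.
Since 1 ≤ k ≤ p, k divides p!; set t = 1 + p!/k. Then xy^t z has p + (p!/k)·k = p + p! copies of a. Now the a-count is p+p! and (b-count)-1 = (p+p!+1)-1 = p+p!, so i ≠ j-1 fails. So xy^t z = a^{p+p!} b^{p+p!+1} ∉ L.
Contradiction. Therefore L is not regular.

a^{p+p!} b^{p+p!+1}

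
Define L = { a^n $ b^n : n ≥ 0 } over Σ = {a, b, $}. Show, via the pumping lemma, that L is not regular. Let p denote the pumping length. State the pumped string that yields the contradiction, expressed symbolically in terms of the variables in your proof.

Assume L is regular; let p be its pumping constant.
Take w = a^p $ b^p ∈ L with |w| = 2p+1 ≥ p.
The pumping lemma gives a decomposition w = xyz where |xy| ≤ p and |y| ≥ 1.
Since the first p symbols of w are all a's and |xy| ≤ p, y lies entirely in the leading a-block: y = a^k for some k with 1 ≤ k ≤ p.
Pump with i = 2: xy^2z = a^{p+k} $ b^p, which would require p+k = p. But k ≥ 1, so xy^2z ∉ L.
This is a contradiction; hence L is not regular.

a^{p+k} $ b^p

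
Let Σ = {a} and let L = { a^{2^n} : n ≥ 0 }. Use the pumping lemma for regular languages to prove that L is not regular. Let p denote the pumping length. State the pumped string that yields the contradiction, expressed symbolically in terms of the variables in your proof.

Assume L is regular. Let p be the pumping length given by the pumping lemma.
Take w = a^{2^p} ∈ L with |w| = 2^p ≥ p.
By the pumping lemma, w = xyz with |xy| ≤ p and |y| ≥ 1.
Then y = a^k for some k with 1 ≤ k ≤ p.
Pump with i = 2: xy^2z = a^{2^p+k}. Since 1 ≤ k ≤ p < 2^p, we have 2^p < 2^p+k < 2^{p+1}, so 2^p+k is not a power of 2. So xy^2z ∉ L.
This contradicts the pumping lemma, so L is not regular.

a^{2^p+k}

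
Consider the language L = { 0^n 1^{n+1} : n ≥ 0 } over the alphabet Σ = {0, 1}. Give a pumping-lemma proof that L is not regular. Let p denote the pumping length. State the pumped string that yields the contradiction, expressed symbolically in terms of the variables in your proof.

0^{p+k} 1^{p+1}

Assume L is regular. Let p be the pumping length given by the pumping lemma.
Let w = 0^p 1^{p+1} ∈ L; note |w| = 2p+1 ≥ p.
Write w = xyz as guaranteed by the lemma, with |xy| ≤ p and |y| ≥ 1.
Since the first p symbols of w are all 0's and |xy| ≤ p, y lies entirely in the leading 0-block: y = 0^k for some k with 1 ≤ k ≤ p.
Pump with i = 2: xy^2z = 0^{p+k} 1^{p+1}. For this to lie in L we would need p+1 = (p+k)+1, which forces k = 0. But k ≥ 1, so xy^2z ∉ L.
Contradiction. Therefore L is not regular.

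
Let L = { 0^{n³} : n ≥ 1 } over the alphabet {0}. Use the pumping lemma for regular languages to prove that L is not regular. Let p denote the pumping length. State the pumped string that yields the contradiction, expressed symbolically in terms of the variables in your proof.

Toward a contradiction, assume L is regular with pumping length p.
Take w = 0^{p³} ∈ L with |w| = p³ ≥ p.
The pumping lemma gives a decomposition w = xyz where |xy| ≤ p and y is nonempty.
Then y = 0^k for some k with 1 ≤ k ≤ p.
Pump with i = 2: xy^2z = 0^{p³+k}. Since 1 ≤ k ≤ p, p³ < p³+k ≤ p³+p < p³+3p²+3p+1 = (p+1)³, so p³+k is not a perfect cube. So xy^2z ∉ L.
This contradicts the pumping lemma, so L is not regular.

0^{p³+k}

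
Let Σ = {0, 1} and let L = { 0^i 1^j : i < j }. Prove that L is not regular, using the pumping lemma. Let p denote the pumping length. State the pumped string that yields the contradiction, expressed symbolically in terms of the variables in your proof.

Suppose for contradiction that L is regular, and let p be the pumping length.
Choose w = 0^p 1^{p+1} ∈ L, with |w| = 2p+1 ≥ p.
By the pumping lemma, w = xyz with |xy| ≤ p and |y| ≥ 1.
The first p characters of w are 0's, so xy (and hence y) consists only of 0's. Write y = 0^k, 1 ≤ k ≤ p.
Consider xy^2z = 0^{p+k} 1^{p+1}. Since k ≥ 1, the 0-count p+k is at least p+1, so i < j fails; thus xy^2z ∉ L.
Contradiction. Therefore L is not regular.

0^{p+k} 1^{p+1}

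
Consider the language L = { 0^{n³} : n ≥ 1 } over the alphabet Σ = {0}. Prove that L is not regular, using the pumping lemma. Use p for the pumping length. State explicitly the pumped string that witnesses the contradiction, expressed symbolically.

Toward a contradiction, assume L is regular with pumping length p.
Take w = 0^{p³} ∈ L with |w| = p³ ≥ p.
The pumping lemma gives a decomposition w = xyz where |xy| ≤ p and y is nonempty.
Then y = 0^k for some k with 1 ≤ k ≤ p.
Pump with i = 2: xy^2z = 0^{p³+k}. Since 1 ≤ k ≤ p, p³ < p³+k ≤ p³+p < p³+3p²+3p+1 = (p+1)³, so p³+k is not a perfect cube. So xy^2z ∉ L.
Contradiction. Therefore L is not regular.

0^{p³+k}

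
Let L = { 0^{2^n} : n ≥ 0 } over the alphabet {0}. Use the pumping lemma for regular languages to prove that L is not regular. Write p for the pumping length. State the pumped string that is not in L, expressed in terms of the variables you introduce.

0^{2^p+k}

Assume L is regular; let p be its pumping constant.
Take w = 0^{2^p} ∈ L with |w| = 2^p ≥ p.
By the pumping lemma, w = xyz with |xy| ≤ p and y is nonempty.
Then y = 0^k for some k with 1 ≤ k ≤ p.
Pump with i = 2: xy^2z = 0^{2^p+k}. Since 1 ≤ k ≤ p < 2^p, we have 2^p < 2^p+k < 2^{p+1}, so 2^p+k is not a power of 2. So xy^2z ∉ L.
Contradiction. Therefore L is not regular.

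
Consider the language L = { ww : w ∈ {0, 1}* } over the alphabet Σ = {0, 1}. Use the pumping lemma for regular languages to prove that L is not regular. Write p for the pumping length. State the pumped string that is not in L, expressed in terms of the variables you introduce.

Assume L is regular; let p be its pumping constant.
Take w = 0^p 1^p 0^p 1^p = uu where u = 0^p1^p; then w ∈ L and |w| = 4p ≥ p.
By the pumping lemma, w = xyz with |xy| ≤ p and |y| ≥ 1.
Because |xy| ≤ p and w begins with p copies of 0, we have y = 0^k with 1 ≤ k ≤ p.
Pump with i = 2: xy^2z = 0^{p+k} 1^p 0^p 1^p, of length 4p+k. Suppose this equals vv. The string starts with 0 and ends with 1, so v does too; thus the boundary between the two copies of v is a 1→0 transition. There is exactly one such transition, at position 2p+k, so |v| = 2p+k and |vv| = 4p+2k ≠ 4p+k since k ≥ 1. So xy^2z ∉ L.
This contradicts the pumping lemma, so L is not regular.

0^{p+k} 1^p 0^p 1^p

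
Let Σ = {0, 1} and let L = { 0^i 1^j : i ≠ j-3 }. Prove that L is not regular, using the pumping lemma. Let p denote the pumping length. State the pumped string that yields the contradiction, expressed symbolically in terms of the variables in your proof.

0^{p+p!} 1^{p+p!+3}

Suppose for contradiction that L is regular, and let p be the pumping length.
Choose w = 0^p 1^{p+p!+3}. Since p ≠ (p+p!+3)-3 = p+p!, w ∈ L; and |w| ≥ p.
Write w = xyz as guaranteed by the lemma, with |xy| ≤ p and y is nonempty.
Since the first p symbols of w are all 0's and |xy| ≤ p, y lies entirely in the leading 0-block: y = 0^k for some k with 1 ≤ k ≤ p.
Since 1 ≤ k ≤ p, k divides p!; set t = 1 + p!/k. Then xy^t z has p + (p!/k)·k = p + p! copies of 0. Now the 0-count is p+p! and (1-count)-3 = (p+p!+3)-3 = p+p!, so i ≠ j-3 fails. So xy^t z = 0^{p+p!} 1^{p+p!+3} ∉ L.
This is a contradiction; hence L is not regular.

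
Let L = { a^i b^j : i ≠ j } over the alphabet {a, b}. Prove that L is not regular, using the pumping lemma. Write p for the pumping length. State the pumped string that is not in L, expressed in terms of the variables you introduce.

Suppose for contradiction that L is regular, and let p be the pumping length.
Choose w = a^p b^{p+p!}. Since p ≠ p+p!, w ∈ L; and |w| ≥ p.
Write w = xyz as guaranteed by the lemma, with |xy| ≤ p and y is nonempty.
The first p characters of w are a's, so xy (and hence y) consists only of a's. Write y = a^k, 1 ≤ k ≤ p.
Since 1 ≤ k ≤ p, k divides p!; set t = 1 + p!/k. Then xy^t z has p + (p!/k)·k = p + p! copies of a. Now the a-count equals the b-count, so i ≠ j fails. So xy^t z = a^{p+p!} b^{p+p!} ∉ L.
Contradiction. Therefore L is not regular.

a^{p+p!} b^{p+p!}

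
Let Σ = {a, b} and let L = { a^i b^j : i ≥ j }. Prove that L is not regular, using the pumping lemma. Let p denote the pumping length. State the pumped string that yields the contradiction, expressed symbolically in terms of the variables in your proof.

Assume L is regular; let p be its pumping constant.
Choose w = a^p b^p ∈ L, with |w| = 2p ≥ p.
The pumping lemma gives a decomposition w = xyz where |xy| ≤ p and |y| ≥ 1.
Since the first p symbols of w are all a's and |xy| ≤ p, y lies entirely in the leading a-block: y = a^k for some k with 1 ≤ k ≤ p.
Consider xy^0z = xz = a^{p-k} b^p. Since k ≥ 1, the a-count p-k is less than p, so i ≥ j fails; thus xz ∉ L.
This is a contradiction; hence L is not regular.

a^{p-k} b^p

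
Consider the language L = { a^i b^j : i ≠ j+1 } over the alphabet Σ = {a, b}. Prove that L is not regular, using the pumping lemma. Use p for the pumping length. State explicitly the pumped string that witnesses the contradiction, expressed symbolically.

Assume L is regular. Let p be the pumping length given by the pumping lemma.
Choose w = a^p b^{p+p!-1}. Since p ≠ (p+p!-1)+1 = p+p!, w ∈ L; and |w| ≥ p.
Write w = xyz as guaranteed by the lemma, with |xy| ≤ p and |y| ≥ 1.
Because |xy| ≤ p and w begins with p copies of a, we have y = a^k with 1 ≤ k ≤ p.
Since 1 ≤ k ≤ p, k divides p!; set t = 1 + p!/k. Then xy^t z has p + (p!/k)·k = p + p! copies of a. Now the a-count is p+p! and (b-count)+1 = (p+p!-1)+1 = p+p!, so i ≠ j+1 fails. So xy^t z = a^{p+p!} b^{p+p!-1} ∉ L.
Contradiction. Therefore L is not regular.

a^{p+p!} b^{p+p!-1}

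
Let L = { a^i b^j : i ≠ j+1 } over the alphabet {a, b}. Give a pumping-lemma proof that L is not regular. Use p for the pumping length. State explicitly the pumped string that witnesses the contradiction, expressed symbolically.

Suppose for contradiction that L is regular, and let p be the pumping length.
Choose w = a^p b^{p+p!-1}. Since p ≠ (p+p!-1)+1 = p+p!, w ∈ L; and |w| ≥ p.
By the pumping lemma, w = xyz with |xy| ≤ p and |y| ≥ 1.
Because |xy| ≤ p and w begins with p copies of a, we have y = a^k with 1 ≤ k ≤ p.
Since 1 ≤ k ≤ p, k divides p!; set t = 1 + p!/k. Then xy^t z has p + (p!/k)·k = p + p! copies of a. Now the a-count is p+p! and (b-count)+1 = (p+p!-1)+1 = p+p!, so i ≠ j+1 fails. So xy^t z = a^{p+p!} b^{p+p!-1} ∉ L.
This contradicts the pumping lemma, so L is not regular.

a^{p+p!} b^{p+p!-1}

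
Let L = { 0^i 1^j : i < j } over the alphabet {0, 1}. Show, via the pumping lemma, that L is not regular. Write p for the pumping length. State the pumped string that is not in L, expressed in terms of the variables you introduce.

0^{p+k} 1^{p+1}

Toward a contradiction, assume L is regular with pumping length p.
Choose w = 0^p 1^{p+1} ∈ L, with |w| = 2p+1 ≥ p.
Write w = xyz as guaranteed by the lemma, with |xy| ≤ p and |y| ≥ 1.
Because |xy| ≤ p and w begins with p copies of 0, we have y = 0^k with 1 ≤ k ≤ p.
Consider xy^2z = 0^{p+k} 1^{p+1}. Since k ≥ 1, the 0-count p+k is at least p+1, so i < j fails; thus xy^2z ∉ L.
Contradiction. Therefore L is not regular.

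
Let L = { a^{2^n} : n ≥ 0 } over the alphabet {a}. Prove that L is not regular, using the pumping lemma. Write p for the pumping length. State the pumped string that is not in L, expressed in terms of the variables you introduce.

a^{2^p+k}

Assume L is regular. Let p be the pumping length given by the pumping lemma.
Take w = a^{2^p} ∈ L with |w| = 2^p ≥ p.
Write w = xyz as guaranteed by the lemma, with |xy| ≤ p and |y| ≥ 1.
Then y = a^k for some k with 1 ≤ k ≤ p.
Pump with i = 2: xy^2z = a^{2^p+k}. Since 1 ≤ k ≤ p < 2^p, we have 2^p < 2^p+k < 2^{p+1}, so 2^p+k is not a power of 2. So xy^2z ∉ L.
Contradiction. Therefore L is not regular.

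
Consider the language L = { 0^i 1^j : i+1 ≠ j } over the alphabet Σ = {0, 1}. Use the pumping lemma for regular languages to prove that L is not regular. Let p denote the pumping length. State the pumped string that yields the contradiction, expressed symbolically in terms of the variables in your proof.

0^{p+p!} 1^{p+p!+1}

Toward a contradiction, assume L is regular with pumping length p.
Choose w = 0^p 1^{p+p!+1}. Since p ≠ (p+p!+1)-1 = p+p!, w ∈ L; and |w| ≥ p.
Write w = xyz as guaranteed by the lemma, with |xy| ≤ p and |y| > 0.
The first p characters of w are 0's, so xy (and hence y) consists only of 0's. Write y = 0^k, 1 ≤ k ≤ p.
Since 1 ≤ k ≤ p, k divides p!; set t = 1 + p!/k. Then xy^t z has p + (p!/k)·k = p + p! copies of 0. Now the 0-count is p+p! and (1-count)-1 = (p+p!+1)-1 = p+p!, so i+1 ≠ j fails. So xy^t z = 0^{p+p!} 1^{p+p!+1} ∉ L.
This contradicts the pumping lemma, so L is not regular.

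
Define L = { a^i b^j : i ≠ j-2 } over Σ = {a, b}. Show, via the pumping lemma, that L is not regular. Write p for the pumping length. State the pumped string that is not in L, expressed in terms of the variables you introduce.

Assume L is regular. Let p be the pumping length given by the pumping lemma.
Choose w = a^p b^{p+p!+2}. Since p ≠ (p+p!+2)-2 = p+p!, w ∈ L; and |w| ≥ p.
By the pumping lemma, w = xyz with |xy| ≤ p and |y| ≥ 1.
Since the first p symbols of w are all a's and |xy| ≤ p, y lies entirely in the leading a-block: y = a^k for some k with 1 ≤ k ≤ p.
Since 1 ≤ k ≤ p, k divides p!; set t = 1 + p!/k. Then xy^t z has p + (p!/k)·k = p + p! copies of a. Now the a-count is p+p! and (b-count)-2 = (p+p!+2)-2 = p+p!, so i ≠ j-2 fails. So xy^t z = a^{p+p!} b^{p+p!+2} ∉ L.
Contradiction. Therefore L is not regular.

a^{p+p!} b^{p+p!+2}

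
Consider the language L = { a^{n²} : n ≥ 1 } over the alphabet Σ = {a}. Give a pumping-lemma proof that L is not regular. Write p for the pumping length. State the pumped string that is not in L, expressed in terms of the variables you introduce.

a^{p²+k}

Assume L is regular. Let p be the pumping length given by the pumping lemma.
Take w = a^{p²} ∈ L with |w| = p² ≥ p.
The pumping lemma gives a decomposition w = xyz where |xy| ≤ p and y is nonempty.
Then y = a^k for some k with 1 ≤ k ≤ p.
Pump with i = 2: xy^2z = a^{p²+k}. Since 1 ≤ k ≤ p, p² < p²+k ≤ p²+p < (p+1)², so p²+k lies strictly between consecutive squares and is not a perfect square. So xy^2z ∉ L.
Contradiction. Therefore L is not regular.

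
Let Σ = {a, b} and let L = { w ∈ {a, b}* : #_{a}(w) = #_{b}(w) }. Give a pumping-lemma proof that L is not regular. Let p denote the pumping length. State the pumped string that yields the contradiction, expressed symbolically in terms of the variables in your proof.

Toward a contradiction, assume L is regular with pumping length p.
Choose w = a^p b^p ∈ L with |w| = 2p ≥ p.
The pumping lemma gives a decomposition w = xyz where |xy| ≤ p and |y| ≥ 1.
Because |xy| ≤ p and w begins with p copies of a, we have y = a^k with 1 ≤ k ≤ p.
Pump with i = 2: xy^2z = a^{p+k} b^p has p+k occurrences of a but only p of b. Since k ≥ 1 the counts differ, so xy^2z ∉ L.
This contradicts the pumping lemma, so L is not regular.

a^{p+k} b^p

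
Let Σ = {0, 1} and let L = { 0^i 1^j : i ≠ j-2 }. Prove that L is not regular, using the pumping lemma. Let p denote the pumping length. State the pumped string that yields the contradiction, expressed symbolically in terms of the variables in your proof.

Suppose for contradiction that L is regular, and let p be the pumping length.
Choose w = 0^p 1^{p+p!+2}. Since p ≠ (p+p!+2)-2 = p+p!, w ∈ L; and |w| ≥ p.
Write w = xyz as guaranteed by the lemma, with |xy| ≤ p and y is nonempty.
Since the first p symbols of w are all 0's and |xy| ≤ p, y lies entirely in the leading 0-block: y = 0^k for some k with 1 ≤ k ≤ p.
Since 1 ≤ k ≤ p, k divides p!; set t = 1 + p!/k. Then xy^t z has p + (p!/k)·k = p + p! copies of 0. Now the 0-count is p+p! and (1-count)-2 = (p+p!+2)-2 = p+p!, so i ≠ j-2 fails. So xy^t z = 0^{p+p!} 1^{p+p!+2} ∉ L.
Contradiction. Therefore L is not regular.

0^{p+p!} 1^{p+p!+2}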